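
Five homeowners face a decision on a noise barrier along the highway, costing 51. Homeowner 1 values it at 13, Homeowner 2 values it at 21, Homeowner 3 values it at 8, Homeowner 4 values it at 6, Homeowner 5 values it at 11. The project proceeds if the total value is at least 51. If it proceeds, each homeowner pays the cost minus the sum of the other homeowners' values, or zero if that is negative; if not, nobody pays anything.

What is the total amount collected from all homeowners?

Total value 59 ≥ cost 51, so it is built.
Homeowner 1: others sum to 46; max(0, 51 - 46) = 5.
Homeowner 2: others sum to 38; max(0, 51 - 38) = 13.
Homeowner 3: others sum to 51; max(0, 51 - 51) = 0.
Homeowner 4: others sum to 53; max(0, 51 - 53) = 0.
Homeowner 5: others sum to 48; max(0, 51 - 48) = 3.
Total collected = 5 + 13 + 0 + 0 + 3 = 21.

21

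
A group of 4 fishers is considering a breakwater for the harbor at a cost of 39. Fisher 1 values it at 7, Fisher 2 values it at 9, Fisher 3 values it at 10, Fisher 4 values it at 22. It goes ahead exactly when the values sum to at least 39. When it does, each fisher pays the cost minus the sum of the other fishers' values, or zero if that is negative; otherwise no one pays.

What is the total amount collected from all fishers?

Total value 48 ≥ cost 39, so it is built.
Fisher 1: others sum to 41; max(0, 39 - 41) = 0.
Fisher 2: others sum to 39; max(0, 39 - 39) = 0.
Fisher 3: others sum to 38; max(0, 39 - 38) = 1.
Fisher 4: others sum to 26; max(0, 39 - 26) = 13.
Total collected = 0 + 0 + 1 + 13 = 14.

14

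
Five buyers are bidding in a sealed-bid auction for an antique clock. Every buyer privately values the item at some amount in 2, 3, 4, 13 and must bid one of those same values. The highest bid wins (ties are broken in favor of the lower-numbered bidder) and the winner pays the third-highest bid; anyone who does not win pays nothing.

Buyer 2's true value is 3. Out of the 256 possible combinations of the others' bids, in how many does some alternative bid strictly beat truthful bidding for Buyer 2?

Others bid (2, 2, 2, 4): truth gives 0; bid 4 gives 1 > 0. Violating.
Others bid (2, 2, 2, 13): truth gives 0; bid 13 gives 1 > 0. Violating.
Others bid (2, 2, 4, 2): truth gives 0; bid 4 gives 1 > 0. Violating.
Others bid (2, 2, 13, 2): truth gives 0; bid 13 gives 1 > 0. Violating.
Others bid (2, 2, 2, 2): truth gives 1; no alternative beats it.
Others bid (2, 2, 2, 3): truth gives 1; no alternative beats it.
(Checking all 256 profiles: 8 have a profitable deviation, 248 do not.)

8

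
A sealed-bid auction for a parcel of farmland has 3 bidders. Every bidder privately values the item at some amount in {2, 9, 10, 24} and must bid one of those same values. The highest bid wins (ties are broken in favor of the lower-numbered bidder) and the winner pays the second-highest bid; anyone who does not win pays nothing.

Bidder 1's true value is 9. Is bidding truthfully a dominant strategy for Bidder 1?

Check each profile of the others' bids and compare truth against every alternative bid.
Others bid (2, 2): truth gives 7, best alternative gives 7.
Others bid (2, 9): truth gives 0, best alternative gives 0.
Others bid (2, 10): truth gives 0, best alternative gives 0.
Others bid (2, 24): truth gives 0, best alternative gives 0.
Others bid (9, 2): truth gives 0, best alternative gives 0.
Others bid (9, 9): truth gives 0, best alternative gives 0.
(Remaining 10 profiles checked similarly; truth is weakly best in each.)
In every case the truthful bid is at least as good as any alternative, so it is a dominant strategy.

Yes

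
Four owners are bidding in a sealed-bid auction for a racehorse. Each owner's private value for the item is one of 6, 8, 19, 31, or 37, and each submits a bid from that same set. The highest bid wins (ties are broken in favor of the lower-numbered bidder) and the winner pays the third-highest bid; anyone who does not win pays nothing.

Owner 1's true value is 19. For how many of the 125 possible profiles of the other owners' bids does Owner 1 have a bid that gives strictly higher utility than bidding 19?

Others bid (6, 6, 31): truth gives 0; bid 31 gives 13 > 0. Violating.
Others bid (6, 6, 37): truth gives 0; bid 37 gives 13 > 0. Violating.
Others bid (6, 8, 31): truth gives 0; bid 31 gives 11 > 0. Violating.
Others bid (6, 8, 37): truth gives 0; bid 37 gives 11 > 0. Violating.
Others bid (6, 6, 6): truth gives 13; no alternative beats it.
Others bid (6, 6, 8): truth gives 13; no alternative beats it.
(Checking all 125 profiles: 24 have a profitable deviation, 101 do not.)

24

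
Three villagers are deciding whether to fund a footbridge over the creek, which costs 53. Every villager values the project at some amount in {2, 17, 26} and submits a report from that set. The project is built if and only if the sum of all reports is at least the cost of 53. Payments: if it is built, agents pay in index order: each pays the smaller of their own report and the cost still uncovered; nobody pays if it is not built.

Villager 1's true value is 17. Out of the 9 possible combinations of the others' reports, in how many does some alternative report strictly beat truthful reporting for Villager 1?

Others report (26, 26): truth gives 0; report 2 gives 15 > 0. Violating.
Others report (2, 2): truth gives 0; no alternative beats it.
Others report (2, 17): truth gives 0; no alternative beats it.
(Checking all 9 profiles: 1 has a profitable deviation, 8 do not.)

1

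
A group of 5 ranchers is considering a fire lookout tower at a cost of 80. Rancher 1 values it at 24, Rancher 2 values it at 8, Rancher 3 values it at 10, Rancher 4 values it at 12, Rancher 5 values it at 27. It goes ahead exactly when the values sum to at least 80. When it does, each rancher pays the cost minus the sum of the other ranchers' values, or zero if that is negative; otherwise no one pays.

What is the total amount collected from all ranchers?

76

Total value 81 ≥ cost 80, so it is built.
Rancher 1: others sum to 57; max(0, 80 - 57) = 23.
Rancher 2: others sum to 73; max(0, 80 - 73) = 7.
Rancher 3: others sum to 71; max(0, 80 - 71) = 9.
Rancher 4: others sum to 69; max(0, 80 - 69) = 11.
Rancher 5: others sum to 54; max(0, 80 - 54) = 26.
Total collected = 23 + 7 + 9 + 11 + 26 = 76.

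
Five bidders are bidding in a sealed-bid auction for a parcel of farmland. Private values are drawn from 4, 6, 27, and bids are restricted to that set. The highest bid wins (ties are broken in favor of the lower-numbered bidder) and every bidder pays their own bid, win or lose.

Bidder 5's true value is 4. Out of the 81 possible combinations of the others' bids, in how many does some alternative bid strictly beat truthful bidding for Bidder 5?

1

Others bid (4, 4, 4, 4): truth gives -4; bid 6 gives -2 > -4. Violating.
Others bid (4, 4, 4, 6): truth gives -4; no alternative beats it.
Others bid (4, 4, 4, 27): truth gives -4; no alternative beats it.
(Checking all 81 profiles: 1 has a profitable deviation, 80 do not.)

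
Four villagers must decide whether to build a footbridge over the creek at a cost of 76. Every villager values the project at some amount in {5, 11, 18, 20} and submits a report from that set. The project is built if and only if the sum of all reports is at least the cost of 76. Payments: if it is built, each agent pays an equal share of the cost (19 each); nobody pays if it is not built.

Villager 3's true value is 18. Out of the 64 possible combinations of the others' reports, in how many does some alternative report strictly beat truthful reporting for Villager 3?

Others report (18, 20, 20): truth gives -1; report 5 gives 0 > -1. Violating.
Others report (20, 18, 20): truth gives -1; report 5 gives 0 > -1. Violating.
Others report (20, 20, 18): truth gives -1; report 5 gives 0 > -1. Violating.
Others report (20, 20, 20): truth gives -1; report 5 gives 0 > -1. Violating.
Others report (5, 5, 5): truth gives 0; no alternative beats it.
Others report (5, 5, 11): truth gives 0; no alternative beats it.
(Checking all 64 profiles: 4 have a profitable deviation, 60 do not.)

4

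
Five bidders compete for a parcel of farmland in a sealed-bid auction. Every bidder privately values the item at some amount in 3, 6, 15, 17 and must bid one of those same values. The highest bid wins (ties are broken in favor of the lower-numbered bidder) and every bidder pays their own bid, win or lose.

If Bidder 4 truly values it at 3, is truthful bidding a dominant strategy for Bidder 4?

Yes

Check each profile of the others' bids and compare truth against every alternative bid.
Others bid (3, 3, 3, 15): truth gives -3, best alternative gives -6.
Others bid (3, 3, 3, 17): truth gives -3, best alternative gives -6.
Others bid (3, 3, 6, 3): truth gives -3, best alternative gives -6.
Others bid (3, 3, 6, 6): truth gives -3, best alternative gives -6.
Others bid (3, 3, 6, 15): truth gives -3, best alternative gives -6.
Others bid (3, 3, 6, 17): truth gives -3, best alternative gives -6.
(Remaining 250 profiles checked similarly; truth is weakly best in each.)
In every case the truthful bid is at least as good as any alternative, so it is a dominant strategy.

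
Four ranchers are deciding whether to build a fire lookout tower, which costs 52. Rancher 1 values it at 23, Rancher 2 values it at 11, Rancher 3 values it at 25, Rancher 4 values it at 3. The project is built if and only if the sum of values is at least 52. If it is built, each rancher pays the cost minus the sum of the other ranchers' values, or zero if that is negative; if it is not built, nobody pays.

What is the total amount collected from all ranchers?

29

Total value 62 ≥ cost 52, so it is built.
Rancher 1: others sum to 39; max(0, 52 - 39) = 13.
Rancher 2: others sum to 51; max(0, 52 - 51) = 1.
Rancher 3: others sum to 37; max(0, 52 - 37) = 15.
Rancher 4: others sum to 59; max(0, 52 - 59) = 0.
Total collected = 13 + 1 + 15 + 0 = 29.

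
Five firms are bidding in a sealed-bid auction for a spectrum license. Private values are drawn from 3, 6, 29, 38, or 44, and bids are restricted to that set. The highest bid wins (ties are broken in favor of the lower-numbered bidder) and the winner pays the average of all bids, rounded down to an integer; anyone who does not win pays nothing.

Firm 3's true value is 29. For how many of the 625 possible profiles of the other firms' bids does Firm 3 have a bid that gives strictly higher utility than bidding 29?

238

Others bid (3, 3, 3, 3): truth gives 21; bid 6 gives 26 > 21. Violating.
Others bid (3, 3, 3, 6): truth gives 21; bid 6 gives 25 > 21. Violating.
Others bid (3, 3, 3, 38): truth gives 0; bid 38 gives 12 > 0. Violating.
Others bid (3, 3, 3, 44): truth gives 0; bid 44 gives 10 > 0. Violating.
Others bid (3, 3, 3, 29): truth gives 16; no alternative beats it.
Others bid (3, 3, 6, 29): truth gives 15; no alternative beats it.
(Checking all 625 profiles: 238 have a profitable deviation, 387 do not.)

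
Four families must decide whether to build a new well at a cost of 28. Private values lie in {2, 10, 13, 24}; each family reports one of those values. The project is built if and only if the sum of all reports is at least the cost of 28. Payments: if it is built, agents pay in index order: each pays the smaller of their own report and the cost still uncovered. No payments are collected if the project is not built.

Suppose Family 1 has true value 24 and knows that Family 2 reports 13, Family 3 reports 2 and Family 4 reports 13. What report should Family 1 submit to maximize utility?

2

Report 2: project built, pays 2, utility 24 - 2 = 22.
Report 10: project built, pays 10, utility 24 - 10 = 14.
Report 13: project built, pays 13, utility 24 - 13 = 11.
Report 24: project built, pays 24, utility 24 - 24 = 0.
The best choice is 2 with utility 22.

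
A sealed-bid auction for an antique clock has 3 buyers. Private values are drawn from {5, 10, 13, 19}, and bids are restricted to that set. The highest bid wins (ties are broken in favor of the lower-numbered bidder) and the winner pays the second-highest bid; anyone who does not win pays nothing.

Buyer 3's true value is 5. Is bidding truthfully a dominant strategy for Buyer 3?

Yes

Check each profile of the others' bids and compare truth against every alternative bid.
Others bid (5, 5): truth gives 0, best alternative gives 0.
Others bid (5, 10): truth gives 0, best alternative gives 0.
Others bid (5, 13): truth gives 0, best alternative gives 0.
Others bid (5, 19): truth gives 0, best alternative gives 0.
Others bid (10, 5): truth gives 0, best alternative gives 0.
Others bid (10, 10): truth gives 0, best alternative gives 0.
(Remaining 10 profiles checked similarly; truth is weakly best in each.)
In every case the truthful bid is at least as good as any alternative, so it is a dominant strategy.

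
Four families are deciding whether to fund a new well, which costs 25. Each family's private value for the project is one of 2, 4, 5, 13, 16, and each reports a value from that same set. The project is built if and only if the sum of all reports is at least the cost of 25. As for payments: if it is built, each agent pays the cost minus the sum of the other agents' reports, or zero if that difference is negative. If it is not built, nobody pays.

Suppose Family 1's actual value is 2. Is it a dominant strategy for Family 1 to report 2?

Check each profile of the others' reports and compare truth against every alternative report.
Others report (4, 4, 13): truth gives 0, best alternative gives -2.
Others report (4, 13, 4): truth gives 0, best alternative gives -2.
Others report (13, 4, 4): truth gives 0, best alternative gives -2.
Others report (2, 4, 16): truth gives 0, best alternative gives -1.
Others report (2, 16, 4): truth gives 0, best alternative gives -1.
Others report (4, 2, 16): truth gives 0, best alternative gives -1.
(Remaining 119 profiles checked similarly; truth is weakly best in each.)
In every case the truthful report is at least as good as any alternative, so it is a dominant strategy.

Yes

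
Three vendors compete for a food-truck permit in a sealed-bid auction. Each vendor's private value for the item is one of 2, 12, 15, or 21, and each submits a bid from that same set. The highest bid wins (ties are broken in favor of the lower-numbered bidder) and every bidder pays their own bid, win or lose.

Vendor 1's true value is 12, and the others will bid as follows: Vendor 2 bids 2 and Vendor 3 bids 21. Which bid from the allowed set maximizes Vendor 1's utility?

Bid 2: loses but pays 2, utility -2.
Bid 12: loses but pays 12, utility -12.
Bid 15: loses but pays 15, utility -15.
Bid 21: wins, pays 21, utility 12 - 21 = -9.
The best choice is 2 with utility -2.

2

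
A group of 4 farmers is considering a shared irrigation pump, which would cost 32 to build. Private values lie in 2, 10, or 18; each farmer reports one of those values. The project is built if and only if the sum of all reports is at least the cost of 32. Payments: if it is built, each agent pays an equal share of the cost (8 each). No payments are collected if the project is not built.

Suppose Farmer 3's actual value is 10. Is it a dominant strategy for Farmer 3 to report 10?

Consider the case where Farmer 1 reports 2, Farmer 2 reports 2 and Farmer 4 reports 10.
Truthful report 10: project not built, utility 0.
Report 18 instead: project built, pays 8, utility 10 - 8 = 2.
Since 2 > 0, reporting 18 is strictly better here, so truthful reporting is not dominant.

No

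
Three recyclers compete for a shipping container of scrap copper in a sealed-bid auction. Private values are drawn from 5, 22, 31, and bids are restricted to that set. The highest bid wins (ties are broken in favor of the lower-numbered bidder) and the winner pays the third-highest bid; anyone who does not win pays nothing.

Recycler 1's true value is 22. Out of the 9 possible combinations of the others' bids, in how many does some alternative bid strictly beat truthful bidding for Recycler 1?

2

Others bid (5, 31): truth gives 0; bid 31 gives 17 > 0. Violating.
Others bid (31, 5): truth gives 0; bid 31 gives 17 > 0. Violating.
Others bid (5, 5): truth gives 17; no alternative beats it.
Others bid (5, 22): truth gives 17; no alternative beats it.
(Checking all 9 profiles: 2 have a profitable deviation, 7 do not.)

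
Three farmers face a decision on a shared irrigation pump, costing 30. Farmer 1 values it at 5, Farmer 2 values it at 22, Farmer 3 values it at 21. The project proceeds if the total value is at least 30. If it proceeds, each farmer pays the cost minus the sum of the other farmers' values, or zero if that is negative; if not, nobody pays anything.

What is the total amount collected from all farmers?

7

Total value 48 ≥ cost 30, so it is built.
Farmer 1: others sum to 43; max(0, 30 - 43) = 0.
Farmer 2: others sum to 26; max(0, 30 - 26) = 4.
Farmer 3: others sum to 27; max(0, 30 - 27) = 3.
Total collected = 0 + 4 + 3 = 7.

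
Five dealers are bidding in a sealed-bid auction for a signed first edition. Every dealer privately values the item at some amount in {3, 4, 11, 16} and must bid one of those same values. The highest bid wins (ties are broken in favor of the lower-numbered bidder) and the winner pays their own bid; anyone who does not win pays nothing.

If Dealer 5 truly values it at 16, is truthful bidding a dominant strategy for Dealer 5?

Consider the case where Dealer 1 bids 3, Dealer 2 bids 3, Dealer 3 bids 3 and Dealer 4 bids 3.
Truthful bid 16: wins, pays 16, utility 16 - 16 = 0.
Bid 4 instead: wins, pays 4, utility 16 - 4 = 12.
Since 12 > 0, bidding 4 is strictly better here, so truthful bidding is not dominant.

No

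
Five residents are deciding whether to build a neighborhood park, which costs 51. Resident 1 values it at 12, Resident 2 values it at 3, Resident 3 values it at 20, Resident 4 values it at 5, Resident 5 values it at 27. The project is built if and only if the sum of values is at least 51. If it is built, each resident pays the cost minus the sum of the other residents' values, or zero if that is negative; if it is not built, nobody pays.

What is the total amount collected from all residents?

Total value 67 ≥ cost 51, so it is built.
Resident 1: others sum to 55; max(0, 51 - 55) = 0.
Resident 2: others sum to 64; max(0, 51 - 64) = 0.
Resident 3: others sum to 47; max(0, 51 - 47) = 4.
Resident 4: others sum to 62; max(0, 51 - 62) = 0.
Resident 5: others sum to 40; max(0, 51 - 40) = 11.
Total collected = 0 + 0 + 4 + 0 + 11 = 15.

15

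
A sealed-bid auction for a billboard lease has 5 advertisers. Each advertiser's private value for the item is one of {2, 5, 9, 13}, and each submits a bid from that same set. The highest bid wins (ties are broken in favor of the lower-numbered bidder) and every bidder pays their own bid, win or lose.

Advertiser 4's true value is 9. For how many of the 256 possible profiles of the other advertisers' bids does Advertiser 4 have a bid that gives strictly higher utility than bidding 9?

Others bid (2, 2, 2, 2): truth gives 0; bid 5 gives 4 > 0. Violating.
Others bid (2, 2, 2, 5): truth gives 0; bid 5 gives 4 > 0. Violating.
Others bid (2, 2, 2, 13): truth gives -9; bid 2 gives -2 > -9. Violating.
Others bid (2, 2, 5, 13): truth gives -9; bid 2 gives -2 > -9. Violating.
Others bid (2, 2, 2, 9): truth gives 0; no alternative beats it.
Others bid (2, 2, 5, 2): truth gives 0; no alternative beats it.
(Checking all 256 profiles: 234 have a profitable deviation, 22 do not.)

234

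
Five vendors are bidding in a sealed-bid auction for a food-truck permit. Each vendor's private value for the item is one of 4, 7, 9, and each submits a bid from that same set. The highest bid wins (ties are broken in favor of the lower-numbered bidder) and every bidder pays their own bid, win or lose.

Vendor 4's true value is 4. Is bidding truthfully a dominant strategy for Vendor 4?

Consider the case where Vendor 1 bids 4, Vendor 2 bids 4, Vendor 3 bids 4 and Vendor 5 bids 4.
Truthful bid 4: loses but pays 4, utility -4.
Bid 7 instead: wins, pays 7, utility 4 - 7 = -3.
Since -3 > -4, bidding 7 is strictly better here, so truthful bidding is not dominant.

No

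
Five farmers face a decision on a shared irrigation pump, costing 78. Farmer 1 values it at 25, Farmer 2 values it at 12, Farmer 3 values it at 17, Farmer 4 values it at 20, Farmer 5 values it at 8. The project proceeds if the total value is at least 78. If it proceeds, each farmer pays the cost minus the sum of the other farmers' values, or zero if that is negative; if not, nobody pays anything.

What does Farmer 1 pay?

21

Total value 82 ≥ cost 78, so the project is built.
The other farmers' values sum to 57.
Cost minus that sum is 78 - 57 = 21.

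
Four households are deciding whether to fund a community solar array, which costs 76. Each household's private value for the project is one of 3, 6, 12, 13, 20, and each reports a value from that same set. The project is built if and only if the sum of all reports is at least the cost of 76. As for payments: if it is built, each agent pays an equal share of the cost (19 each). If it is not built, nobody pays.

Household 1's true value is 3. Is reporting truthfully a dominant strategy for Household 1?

Yes

Check each profile of the others' reports and compare truth against every alternative report.
Others report (3, 3, 3): truth gives 0, best alternative gives 0.
Others report (3, 3, 6): truth gives 0, best alternative gives 0.
Others report (3, 3, 12): truth gives 0, best alternative gives 0.
Others report (3, 3, 13): truth gives 0, best alternative gives 0.
Others report (3, 3, 20): truth gives 0, best alternative gives 0.
Others report (3, 6, 3): truth gives 0, best alternative gives 0.
(Remaining 119 profiles checked similarly; truth is weakly best in each.)
In every case the truthful report is at least as good as any alternative, so it is a dominant strategy.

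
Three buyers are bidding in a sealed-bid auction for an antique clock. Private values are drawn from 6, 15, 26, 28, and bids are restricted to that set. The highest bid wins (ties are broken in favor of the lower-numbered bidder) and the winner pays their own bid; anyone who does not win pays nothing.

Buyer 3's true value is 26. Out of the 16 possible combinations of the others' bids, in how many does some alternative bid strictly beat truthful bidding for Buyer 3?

Others bid (6, 6): truth gives 0; bid 15 gives 11 > 0. Violating.
Others bid (6, 15): truth gives 0; no alternative beats it.
Others bid (6, 26): truth gives 0; no alternative beats it.
(Checking all 16 profiles: 1 has a profitable deviation, 15 do not.)

1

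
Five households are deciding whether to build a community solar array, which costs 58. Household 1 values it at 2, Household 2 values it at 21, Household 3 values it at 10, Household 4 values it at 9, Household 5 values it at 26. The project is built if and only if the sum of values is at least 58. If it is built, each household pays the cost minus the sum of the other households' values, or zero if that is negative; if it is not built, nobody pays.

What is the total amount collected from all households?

Total value 68 ≥ cost 58, so it is built.
Household 1: others sum to 66; max(0, 58 - 66) = 0.
Household 2: others sum to 47; max(0, 58 - 47) = 11.
Household 3: others sum to 58; max(0, 58 - 58) = 0.
Household 4: others sum to 59; max(0, 58 - 59) = 0.
Household 5: others sum to 42; max(0, 58 - 42) = 16.
Total collected = 0 + 11 + 0 + 0 + 16 = 27.

27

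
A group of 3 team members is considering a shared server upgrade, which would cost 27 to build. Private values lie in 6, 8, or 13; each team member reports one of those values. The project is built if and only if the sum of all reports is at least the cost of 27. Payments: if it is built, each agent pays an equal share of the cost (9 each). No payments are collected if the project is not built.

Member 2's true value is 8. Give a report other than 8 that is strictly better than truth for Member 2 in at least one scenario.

6

Suppose Member 1 reports 6 and Member 3 reports 13.
Report 8: project built, pays 9, utility 8 - 9 = -1.
Report 6: project not built, utility 0.
So reporting 6 beats truth here (0 > -1).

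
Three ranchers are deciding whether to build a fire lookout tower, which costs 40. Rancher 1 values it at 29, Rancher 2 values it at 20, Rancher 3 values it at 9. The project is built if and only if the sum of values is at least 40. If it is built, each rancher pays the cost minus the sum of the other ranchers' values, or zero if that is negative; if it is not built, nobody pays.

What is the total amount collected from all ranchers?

Total value 58 ≥ cost 40, so it is built.
Rancher 1: others sum to 29; max(0, 40 - 29) = 11.
Rancher 2: others sum to 38; max(0, 40 - 38) = 2.
Rancher 3: others sum to 49; max(0, 40 - 49) = 0.
Total collected = 11 + 2 + 0 = 13.

13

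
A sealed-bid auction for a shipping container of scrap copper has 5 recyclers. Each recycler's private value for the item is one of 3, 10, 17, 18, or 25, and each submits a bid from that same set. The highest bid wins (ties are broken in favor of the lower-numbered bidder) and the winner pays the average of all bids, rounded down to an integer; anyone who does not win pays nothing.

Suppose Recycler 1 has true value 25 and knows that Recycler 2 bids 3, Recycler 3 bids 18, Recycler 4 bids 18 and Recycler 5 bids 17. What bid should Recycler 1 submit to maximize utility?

18

Bid 3: loses, pays 0, utility 0.
Bid 10: loses, pays 0, utility 0.
Bid 17: loses, pays 0, utility 0.
Bid 18: wins, pays 14, utility 25 - 14 = 11.
Bid 25: wins, pays 16, utility 25 - 16 = 9.
The best choice is 18 with utility 11.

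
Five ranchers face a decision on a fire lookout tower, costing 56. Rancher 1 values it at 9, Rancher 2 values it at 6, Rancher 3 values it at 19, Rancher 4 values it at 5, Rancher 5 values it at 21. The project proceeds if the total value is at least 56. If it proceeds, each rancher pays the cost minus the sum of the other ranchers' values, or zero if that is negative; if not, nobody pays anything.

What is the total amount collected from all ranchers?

Total value 60 ≥ cost 56, so it is built.
Rancher 1: others sum to 51; max(0, 56 - 51) = 5.
Rancher 2: others sum to 54; max(0, 56 - 54) = 2.
Rancher 3: others sum to 41; max(0, 56 - 41) = 15.
Rancher 4: others sum to 55; max(0, 56 - 55) = 1.
Rancher 5: others sum to 39; max(0, 56 - 39) = 17.
Total collected = 5 + 2 + 15 + 1 + 17 = 40.

40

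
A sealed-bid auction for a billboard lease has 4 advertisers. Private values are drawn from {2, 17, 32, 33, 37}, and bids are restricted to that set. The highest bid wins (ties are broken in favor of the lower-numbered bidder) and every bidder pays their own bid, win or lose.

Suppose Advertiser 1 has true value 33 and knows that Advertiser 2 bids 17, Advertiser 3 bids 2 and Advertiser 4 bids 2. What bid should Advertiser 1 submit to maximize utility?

Bid 2: loses but pays 2, utility -2.
Bid 17: wins, pays 17, utility 33 - 17 = 16.
Bid 32: wins, pays 32, utility 33 - 32 = 1.
Bid 33: wins, pays 33, utility 33 - 33 = 0.
Bid 37: wins, pays 37, utility 33 - 37 = -4.
The best choice is 17 with utility 16.

17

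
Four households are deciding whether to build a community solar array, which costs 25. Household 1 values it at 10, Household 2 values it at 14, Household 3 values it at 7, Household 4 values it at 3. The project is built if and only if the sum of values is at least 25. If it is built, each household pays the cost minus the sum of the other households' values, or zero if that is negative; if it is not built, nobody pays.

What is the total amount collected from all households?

Total value 34 ≥ cost 25, so it is built.
Household 1: others sum to 24; max(0, 25 - 24) = 1.
Household 2: others sum to 20; max(0, 25 - 20) = 5.
Household 3: others sum to 27; max(0, 25 - 27) = 0.
Household 4: others sum to 31; max(0, 25 - 31) = 0.
Total collected = 1 + 5 + 0 + 0 = 6.

6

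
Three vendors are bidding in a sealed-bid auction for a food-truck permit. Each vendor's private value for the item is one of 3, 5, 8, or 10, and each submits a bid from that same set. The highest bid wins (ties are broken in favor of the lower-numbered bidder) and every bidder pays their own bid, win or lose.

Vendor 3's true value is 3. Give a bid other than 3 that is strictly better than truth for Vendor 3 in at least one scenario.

5

Suppose Vendor 1 bids 3 and Vendor 2 bids 3.
Bid 3: loses but pays 3, utility -3.
Bid 5: wins, pays 5, utility 3 - 5 = -2.
So bidding 5 beats truth here (-2 > -3).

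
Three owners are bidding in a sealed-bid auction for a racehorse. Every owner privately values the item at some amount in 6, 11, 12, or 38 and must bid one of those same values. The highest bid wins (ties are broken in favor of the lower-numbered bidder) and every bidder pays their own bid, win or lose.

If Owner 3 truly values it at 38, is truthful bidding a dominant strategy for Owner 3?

Consider the case where Owner 1 bids 6 and Owner 2 bids 6.
Truthful bid 38: wins, pays 38, utility 38 - 38 = 0.
Bid 11 instead: wins, pays 11, utility 38 - 11 = 27.
Since 27 > 0, bidding 11 is strictly better here, so truthful bidding is not dominant.

No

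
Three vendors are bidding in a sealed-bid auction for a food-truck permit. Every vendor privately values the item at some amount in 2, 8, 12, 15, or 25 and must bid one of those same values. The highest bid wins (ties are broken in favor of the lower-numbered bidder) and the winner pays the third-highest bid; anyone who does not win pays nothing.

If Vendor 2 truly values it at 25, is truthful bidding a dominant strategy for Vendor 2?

Check each profile of the others' bids and compare truth against every alternative bid.
Others bid (2, 25): truth gives 23, best alternative gives 0.
Others bid (15, 2): truth gives 23, best alternative gives 0.
Others bid (8, 25): truth gives 17, best alternative gives 0.
Others bid (15, 8): truth gives 17, best alternative gives 0.
Others bid (12, 25): truth gives 13, best alternative gives 0.
Others bid (15, 12): truth gives 13, best alternative gives 0.
(Remaining 19 profiles checked similarly; truth is weakly best in each.)
In every case the truthful bid is at least as good as any alternative, so it is a dominant strategy.

Yes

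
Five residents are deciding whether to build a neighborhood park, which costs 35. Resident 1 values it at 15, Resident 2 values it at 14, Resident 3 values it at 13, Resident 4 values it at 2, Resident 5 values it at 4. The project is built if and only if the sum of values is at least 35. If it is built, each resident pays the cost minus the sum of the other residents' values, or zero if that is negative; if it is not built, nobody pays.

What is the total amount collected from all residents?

Total value 48 ≥ cost 35, so it is built.
Resident 1: others sum to 33; max(0, 35 - 33) = 2.
Resident 2: others sum to 34; max(0, 35 - 34) = 1.
Resident 3: others sum to 35; max(0, 35 - 35) = 0.
Resident 4: others sum to 46; max(0, 35 - 46) = 0.
Resident 5: others sum to 44; max(0, 35 - 44) = 0.
Total collected = 2 + 1 + 0 + 0 + 0 = 3.

3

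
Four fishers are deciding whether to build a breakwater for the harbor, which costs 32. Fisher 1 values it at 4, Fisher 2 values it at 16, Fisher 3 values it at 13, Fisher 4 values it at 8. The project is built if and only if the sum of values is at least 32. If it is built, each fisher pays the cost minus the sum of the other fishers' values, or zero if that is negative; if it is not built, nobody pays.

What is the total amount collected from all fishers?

11

Total value 41 ≥ cost 32, so it is built.
Fisher 1: others sum to 37; max(0, 32 - 37) = 0.
Fisher 2: others sum to 25; max(0, 32 - 25) = 7.
Fisher 3: others sum to 28; max(0, 32 - 28) = 4.
Fisher 4: others sum to 33; max(0, 32 - 33) = 0.
Total collected = 0 + 7 + 4 + 0 = 11.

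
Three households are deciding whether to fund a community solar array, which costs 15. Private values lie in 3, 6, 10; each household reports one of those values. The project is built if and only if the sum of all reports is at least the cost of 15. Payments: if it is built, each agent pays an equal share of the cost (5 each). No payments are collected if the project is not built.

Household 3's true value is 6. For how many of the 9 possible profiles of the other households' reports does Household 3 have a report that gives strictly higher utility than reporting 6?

1

Others report (3, 3): truth gives 0; report 10 gives 1 > 0. Violating.
Others report (3, 6): truth gives 1; no alternative beats it.
Others report (3, 10): truth gives 1; no alternative beats it.
(Checking all 9 profiles: 1 has a profitable deviation, 8 do not.)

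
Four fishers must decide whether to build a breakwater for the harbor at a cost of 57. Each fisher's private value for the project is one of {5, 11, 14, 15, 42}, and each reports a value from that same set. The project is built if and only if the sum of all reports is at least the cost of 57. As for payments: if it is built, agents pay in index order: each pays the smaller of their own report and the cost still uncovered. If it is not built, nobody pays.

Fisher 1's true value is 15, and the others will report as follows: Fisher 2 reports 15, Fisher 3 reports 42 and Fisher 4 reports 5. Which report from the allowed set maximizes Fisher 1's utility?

Report 5: project built, pays 5, utility 15 - 5 = 10.
Report 11: project built, pays 11, utility 15 - 11 = 4.
Report 14: project built, pays 14, utility 15 - 14 = 1.
Report 15: project built, pays 15, utility 15 - 15 = 0.
Report 42: project built, pays 42, utility 15 - 42 = -27.
The best choice is 5 with utility 10.

5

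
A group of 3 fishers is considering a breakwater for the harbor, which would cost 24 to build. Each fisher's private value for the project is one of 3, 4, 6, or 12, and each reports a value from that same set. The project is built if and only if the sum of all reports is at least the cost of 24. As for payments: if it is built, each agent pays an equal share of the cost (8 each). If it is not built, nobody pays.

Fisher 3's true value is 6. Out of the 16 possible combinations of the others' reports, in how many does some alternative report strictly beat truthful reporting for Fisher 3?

2

Others report (6, 12): truth gives -2; report 3 gives 0 > -2. Violating.
Others report (12, 6): truth gives -2; report 3 gives 0 > -2. Violating.
Others report (3, 3): truth gives 0; no alternative beats it.
Others report (3, 4): truth gives 0; no alternative beats it.
(Checking all 16 profiles: 2 have a profitable deviation, 14 do not.)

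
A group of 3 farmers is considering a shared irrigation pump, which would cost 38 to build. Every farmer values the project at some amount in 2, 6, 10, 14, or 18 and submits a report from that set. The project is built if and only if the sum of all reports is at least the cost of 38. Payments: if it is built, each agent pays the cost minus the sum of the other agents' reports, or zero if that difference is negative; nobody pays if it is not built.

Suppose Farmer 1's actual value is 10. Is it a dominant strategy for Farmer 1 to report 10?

Check each profile of the others' reports and compare truth against every alternative report.
Others report (18, 18): truth gives 8, best alternative gives 8.
Others report (14, 18): truth gives 4, best alternative gives 4.
Others report (18, 14): truth gives 4, best alternative gives 4.
Others report (2, 2): truth gives 0, best alternative gives 0.
Others report (2, 6): truth gives 0, best alternative gives 0.
Others report (2, 10): truth gives 0, best alternative gives 0.
(Remaining 19 profiles checked similarly; truth is weakly best in each.)
In every case the truthful report is at least as good as any alternative, so it is a dominant strategy.

Yes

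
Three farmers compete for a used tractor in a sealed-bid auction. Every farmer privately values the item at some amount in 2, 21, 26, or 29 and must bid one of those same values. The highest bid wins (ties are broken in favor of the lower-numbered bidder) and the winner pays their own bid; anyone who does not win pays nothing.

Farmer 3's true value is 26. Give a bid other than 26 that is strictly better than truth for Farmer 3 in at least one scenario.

Suppose Farmer 1 bids 2 and Farmer 2 bids 2.
Bid 26: wins, pays 26, utility 26 - 26 = 0.
Bid 21: wins, pays 21, utility 26 - 21 = 5.
So bidding 21 beats truth here (5 > 0).

21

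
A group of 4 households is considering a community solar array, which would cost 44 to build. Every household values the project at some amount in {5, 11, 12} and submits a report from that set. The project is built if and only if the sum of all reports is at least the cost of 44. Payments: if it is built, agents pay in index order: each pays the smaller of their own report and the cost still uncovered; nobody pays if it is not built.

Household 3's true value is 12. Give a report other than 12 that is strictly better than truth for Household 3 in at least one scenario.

Suppose Household 1 reports 11, Household 2 reports 11 and Household 4 reports 11.
Report 12: project built, pays 12, utility 12 - 12 = 0.
Report 11: project built, pays 11, utility 12 - 11 = 1.
So reporting 11 beats truth here (1 > 0).

11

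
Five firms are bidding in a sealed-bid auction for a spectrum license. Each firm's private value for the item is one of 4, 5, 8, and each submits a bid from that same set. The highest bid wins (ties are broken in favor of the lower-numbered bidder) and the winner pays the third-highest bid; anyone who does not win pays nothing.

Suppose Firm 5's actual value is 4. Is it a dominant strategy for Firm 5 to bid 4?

Yes

Check each profile of the others' bids and compare truth against every alternative bid.
Others bid (4, 4, 4, 4): truth gives 0, best alternative gives 0.
Others bid (4, 4, 4, 5): truth gives 0, best alternative gives 0.
Others bid (4, 4, 4, 8): truth gives 0, best alternative gives 0.
Others bid (4, 4, 5, 4): truth gives 0, best alternative gives 0.
Others bid (4, 4, 5, 5): truth gives 0, best alternative gives 0.
Others bid (4, 4, 5, 8): truth gives 0, best alternative gives 0.
(Remaining 75 profiles checked similarly; truth is weakly best in each.)
In every case the truthful bid is at least as good as any alternative, so it is a dominant strategy.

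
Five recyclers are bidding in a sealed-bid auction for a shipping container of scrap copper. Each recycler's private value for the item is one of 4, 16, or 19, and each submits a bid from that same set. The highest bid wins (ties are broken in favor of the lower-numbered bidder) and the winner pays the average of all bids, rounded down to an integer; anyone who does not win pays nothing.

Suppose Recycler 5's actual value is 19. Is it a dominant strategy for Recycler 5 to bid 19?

Consider the case where Recycler 1 bids 4, Recycler 2 bids 4, Recycler 3 bids 4 and Recycler 4 bids 4.
Truthful bid 19: wins, pays 7, utility 19 - 7 = 12.
Bid 16 instead: wins, pays 6, utility 19 - 6 = 13.
Since 13 > 12, bidding 16 is strictly better here, so truthful bidding is not dominant.

No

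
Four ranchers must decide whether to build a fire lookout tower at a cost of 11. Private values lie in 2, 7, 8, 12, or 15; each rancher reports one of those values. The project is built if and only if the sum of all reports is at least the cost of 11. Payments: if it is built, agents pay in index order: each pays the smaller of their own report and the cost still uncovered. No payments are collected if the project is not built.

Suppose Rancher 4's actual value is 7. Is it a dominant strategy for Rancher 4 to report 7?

Check each profile of the others' reports and compare truth against every alternative report.
Others report (2, 2, 7): truth gives 7, best alternative gives 7.
Others report (2, 2, 8): truth gives 7, best alternative gives 7.
Others report (2, 2, 12): truth gives 7, best alternative gives 7.
Others report (2, 2, 15): truth gives 7, best alternative gives 7.
Others report (2, 7, 2): truth gives 7, best alternative gives 7.
Others report (2, 7, 7): truth gives 7, best alternative gives 7.
(Remaining 119 profiles checked similarly; truth is weakly best in each.)
In every case the truthful report is at least as good as any alternative, so it is a dominant strategy.

Yes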